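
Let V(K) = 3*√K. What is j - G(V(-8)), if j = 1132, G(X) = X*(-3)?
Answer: 1132 + 18*I*√2 ≈ 1132.0 + 25.456*I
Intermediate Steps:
G(X) = -3*X
j - G(V(-8)) = 1132 - (-3)*3*√(-8) = 1132 - (-3)*3*(2*I*√2) = 1132 - (-3)*6*I*√2 = 1132 - (-18)*I*√2 = 1132 + 18*I*√2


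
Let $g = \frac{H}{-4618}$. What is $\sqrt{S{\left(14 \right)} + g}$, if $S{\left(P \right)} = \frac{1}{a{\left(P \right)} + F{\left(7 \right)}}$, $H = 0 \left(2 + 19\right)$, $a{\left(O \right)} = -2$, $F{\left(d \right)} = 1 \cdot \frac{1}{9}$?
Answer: $\frac{3 i \sqrt{17}}{17} \approx 0.72761 i$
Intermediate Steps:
$F{\left(d \right)} = \frac{1}{9}$ ($F{\left(d \right)} = 1 \cdot \frac{1}{9} = \frac{1}{9}$)
$H = 0$ ($H = 0 \cdot 21 = 0$)
$S{\left(P \right)} = - \frac{9}{17}$ ($S{\left(P \right)} = \frac{1}{-2 + \frac{1}{9}} = \frac{1}{- \frac{17}{9}} = - \frac{9}{17}$)
$g = 0$ ($g = \frac{0}{-4618} = 0 \left(- \frac{1}{4618}\right) = 0$)
$\sqrt{S{\left(14 \right)} + g} = \sqrt{- \frac{9}{17} + 0} = \sqrt{- \frac{9}{17}} = \frac{3 i \sqrt{17}}{17}$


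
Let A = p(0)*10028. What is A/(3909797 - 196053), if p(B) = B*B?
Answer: 0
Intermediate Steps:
p(B) = B²
A = 0 (A = 0²*10028 = 0*10028 = 0)
A/(3909797 - 196053) = 0/(3909797 - 196053) = 0/3713744 = 0*(1/3713744) = 0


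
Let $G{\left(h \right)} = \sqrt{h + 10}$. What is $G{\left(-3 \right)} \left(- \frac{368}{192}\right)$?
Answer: $- \frac{23 \sqrt{7}}{12} \approx -5.071$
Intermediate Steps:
$G{\left(h \right)} = \sqrt{10 + h}$
$G{\left(-3 \right)} \left(- \frac{368}{192}\right) = \sqrt{10 - 3} \left(- \frac{368}{192}\right) = \sqrt{7} \left(\left(-368\right) \frac{1}{192}\right) = \sqrt{7} \left(- \frac{23}{12}\right) = - \frac{23 \sqrt{7}}{12}$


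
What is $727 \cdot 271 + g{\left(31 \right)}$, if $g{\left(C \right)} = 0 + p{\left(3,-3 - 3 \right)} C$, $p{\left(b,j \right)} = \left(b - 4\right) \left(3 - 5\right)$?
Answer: $197079$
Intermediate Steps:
$p{\left(b,j \right)} = 8 - 2 b$ ($p{\left(b,j \right)} = \left(-4 + b\right) \left(-2\right) = 8 - 2 b$)
$g{\left(C \right)} = 2 C$ ($g{\left(C \right)} = 0 + \left(8 - 6\right) C = 0 + 2 C = 2 C$)
$727 \cdot 271 + g{\left(31 \right)} = 727 \cdot 271 + 2 \cdot 31 = 197017 + 62 = 197079$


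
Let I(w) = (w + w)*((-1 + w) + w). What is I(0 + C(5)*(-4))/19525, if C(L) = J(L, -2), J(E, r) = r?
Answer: 48/3905 ≈ 0.012292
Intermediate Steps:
C(L) = -2
I(w) = 2*w*(-1 + 2*w) (I(w) = (2*w)*(-1 + 2*w) = 2*w*(-1 + 2*w))
I(0 + C(5)*(-4))/19525 = (2*(0 - 2*(-4))*(-1 + 2*(0 - 2*(-4))))/19525 = (2*(0 + 8)*(-1 + 2*(0 + 8)))*(1/19525) = (2*8*(-1 + 2*8))*(1/19525) = (2*8*(-1 + 16))*(1/19525) = (2*8*15)*(1/19525) = 240*(1/19525) = 48/3905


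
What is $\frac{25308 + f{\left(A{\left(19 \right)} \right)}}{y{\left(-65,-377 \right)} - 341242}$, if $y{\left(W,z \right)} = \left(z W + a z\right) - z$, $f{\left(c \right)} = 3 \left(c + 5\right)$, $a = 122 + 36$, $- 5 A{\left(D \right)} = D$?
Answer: $- \frac{63279}{939815} \approx -0.067331$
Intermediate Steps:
$A{\left(D \right)} = - \frac{D}{5}$
$a = 158$
$f{\left(c \right)} = 15 + 3 c$ ($f{\left(c \right)} = 3 \left(5 + c\right) = 15 + 3 c$)
$y{\left(W,z \right)} = 157 z + W z$ ($y{\left(W,z \right)} = \left(z W + 158 z\right) - z = \left(W z + 158 z\right) - z = \left(158 z + W z\right) - z = 157 z + W z$)
$\frac{25308 + f{\left(A{\left(19 \right)} \right)}}{y{\left(-65,-377 \right)} - 341242} = \frac{25308 + \left(15 + 3 \left(\left(- \frac{1}{5}\right) 19\right)\right)}{- 377 \left(157 - 65\right) - 341242} = \frac{25308 + \left(15 + 3 \left(- \frac{19}{5}\right)\right)}{\left(-377\right) 92 - 341242} = \frac{25308 + \left(15 - \frac{57}{5}\right)}{-34684 - 341242} = \frac{25308 + \frac{18}{5}}{-375926} = \frac{126558}{5} \left(- \frac{1}{375926}\right) = - \frac{63279}{939815}$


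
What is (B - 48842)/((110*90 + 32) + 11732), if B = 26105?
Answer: -22737/21664 ≈ -1.0495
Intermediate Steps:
(B - 48842)/((110*90 + 32) + 11732) = (26105 - 48842)/((110*90 + 32) + 11732) = -22737/((9900 + 32) + 11732) = -22737/(9932 + 11732) = -22737/21664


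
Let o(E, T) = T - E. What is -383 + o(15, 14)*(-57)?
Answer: -326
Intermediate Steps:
-383 + o(15, 14)*(-57) = -383 + (14 - 1*15)*(-57) = -383 + (14 - 15)*(-57) = -383 - 1*(-57) = -383 + 57 = -326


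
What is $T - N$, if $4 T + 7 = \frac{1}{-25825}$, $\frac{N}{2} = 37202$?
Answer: $- \frac{1921528494}{25825} \approx -74406.0$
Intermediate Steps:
$N = 74404$ ($N = 2 \cdot 37202 = 74404$)
$T = - \frac{45194}{25825}$ ($T = - \frac{7}{4} + \frac{1}{4 \left(-25825\right)} = - \frac{7}{4} + \frac{1}{4} \left(- \frac{1}{25825}\right) = - \frac{7}{4} - \frac{1}{103300} = - \frac{45194}{25825} \approx -1.75$)
$T - N = - \frac{45194}{25825} - 74404 = - \frac{1921528494}{25825}$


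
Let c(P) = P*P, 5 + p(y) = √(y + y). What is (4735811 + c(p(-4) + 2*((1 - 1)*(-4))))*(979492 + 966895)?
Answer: 9217754053436 - 38927740*I*√2 ≈ 9.2178e+12 - 5.5052e+7*I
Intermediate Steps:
p(y) = -5 + √2*√y (p(y) = -5 + √(y + y) = -5 + √(2*y) = -5 + √2*√y)
c(P) = P²
(4735811 + c(p(-4) + 2*((1 - 1)*(-4))))*(979492 + 966895) = (4735811 + ((-5 + √2*√(-4)) + 2*((1 - 1)*(-4)))²)*(979492 + 966895) = (4735811 + ((-5 + √2*(2*I)) + 2*(0*(-4)))²)*1946387 = (4735811 + ((-5 + 2*I*√2) + 2*0)²)*1946387 = (4735811 + ((-5 + 2*I*√2) + 0)²)*1946387 = (4735811 + (-5 + 2*I*√2)²)*1946387 = 9217720964857 + 1946387*(-5 + 2*I*√2)²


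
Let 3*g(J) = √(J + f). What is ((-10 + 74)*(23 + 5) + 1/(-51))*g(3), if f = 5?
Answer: 182782*√2/153 ≈ 1689.5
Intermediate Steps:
g(J) = √(5 + J)/3 (g(J) = √(J + 5)/3 = √(5 + J)/3)
((-10 + 74)*(23 + 5) + 1/(-51))*g(3) = ((-10 + 74)*(23 + 5) + 1/(-51))*(√(5 + 3)/3) = (64*28 - 1/51)*(√8/3) = (1792 - 1/51)*((2*√2)/3) = 91391*(2*√2/3)/51 = 182782*√2/153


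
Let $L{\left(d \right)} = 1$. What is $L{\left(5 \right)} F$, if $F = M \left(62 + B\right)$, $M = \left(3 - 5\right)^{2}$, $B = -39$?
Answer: $92$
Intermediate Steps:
$M = 4$ ($M = \left(-2\right)^{2} = 4$)
$F = 92$ ($F = 4 \left(62 - 39\right) = 4 \cdot 23 = 92$)
$L{\left(5 \right)} F = 1 \cdot 92 = 92$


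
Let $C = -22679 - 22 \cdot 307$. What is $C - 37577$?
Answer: $-67010$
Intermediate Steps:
$C = -29433$ ($C = -22679 - 6754 = -29433$)
$C - 37577 = -29433 - 37577 = -67010$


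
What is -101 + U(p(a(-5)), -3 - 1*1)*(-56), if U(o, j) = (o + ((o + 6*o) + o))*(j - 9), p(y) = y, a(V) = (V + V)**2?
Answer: 655099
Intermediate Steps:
a(V) = 4*V**2 (a(V) = (2*V)**2 = 4*V**2)
U(o, j) = 9*o*(-9 + j) (U(o, j) = (o + (7*o + o))*(-9 + j) = (o + 8*o)*(-9 + j) = (9*o)*(-9 + j) = 9*o*(-9 + j))
-101 + U(p(a(-5)), -3 - 1*1)*(-56) = -101 + (9*(4*(-5)**2)*(-9 + (-3 - 1*1)))*(-56) = -101 + (9*(4*25)*(-9 + (-3 - 1)))*(-56) = -101 + (9*100*(-9 - 4))*(-56) = -101 + (9*100*(-13))*(-56) = -101 - 11700*(-56) = -101 + 655200 = 655099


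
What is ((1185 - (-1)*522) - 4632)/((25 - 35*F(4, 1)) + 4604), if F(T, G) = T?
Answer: -2925/4489 ≈ -0.65159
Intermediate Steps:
((1185 - (-1)*522) - 4632)/((25 - 35*F(4, 1)) + 4604) = ((1185 - (-1)*522) - 4632)/((25 - 35*4) + 4604) = ((1185 - 1*(-522)) - 4632)/((25 - 140) + 4604) = ((1185 + 522) - 4632)/(-115 + 4604) = (1707 - 4632)/4489 = -2925*1/4489 = -2925/4489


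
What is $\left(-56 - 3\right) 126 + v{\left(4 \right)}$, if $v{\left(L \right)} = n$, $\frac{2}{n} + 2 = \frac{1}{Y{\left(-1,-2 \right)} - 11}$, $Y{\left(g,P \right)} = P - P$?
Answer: $- \frac{171004}{23} \approx -7435.0$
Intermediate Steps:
$Y{\left(g,P \right)} = 0$
$n = - \frac{22}{23}$ ($n = \frac{2}{-2 + \frac{1}{0 - 11}} = \frac{2}{-2 + \frac{1}{-11}} = \frac{2}{-2 - \frac{1}{11}} = \frac{2}{- \frac{23}{11}} = 2 \left(- \frac{11}{23}\right) = - \frac{22}{23} \approx -0.95652$)
$v{\left(L \right)} = - \frac{22}{23}$
$\left(-56 - 3\right) 126 + v{\left(4 \right)} = \left(-56 - 3\right) 126 - \frac{22}{23} = \left(-59\right) 126 - \frac{22}{23} = -7434 - \frac{22}{23} = - \frac{171004}{23}$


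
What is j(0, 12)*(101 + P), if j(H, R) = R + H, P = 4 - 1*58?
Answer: 564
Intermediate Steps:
P = -54 (P = 4 - 58 = -54)
j(H, R) = H + R
j(0, 12)*(101 + P) = (0 + 12)*(101 - 54) = 12*47 = 564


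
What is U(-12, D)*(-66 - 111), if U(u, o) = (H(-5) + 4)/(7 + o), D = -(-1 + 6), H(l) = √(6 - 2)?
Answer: -531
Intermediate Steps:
H(l) = 2 (H(l) = √4 = 2)
D = -5 (D = -1*5 = -5)
U(u, o) = 6/(7 + o) (U(u, o) = (2 + 4)/(7 + o) = 6/(7 + o))
U(-12, D)*(-66 - 111) = (6/(7 - 5))*(-66 - 111) = (6/2)*(-177) = (6*(½))*(-177) = 3*(-177) = -531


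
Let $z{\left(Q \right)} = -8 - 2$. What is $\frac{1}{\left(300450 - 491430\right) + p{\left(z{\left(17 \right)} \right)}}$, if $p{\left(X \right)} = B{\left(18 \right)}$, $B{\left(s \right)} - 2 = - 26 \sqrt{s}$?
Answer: $- \frac{95489}{18236292158} + \frac{39 \sqrt{2}}{18236292158} \approx -5.2332 \cdot 10^{-6}$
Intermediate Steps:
$B{\left(s \right)} = 2 - 26 \sqrt{s}$
$z{\left(Q \right)} = -10$
$p{\left(X \right)} = 2 - 78 \sqrt{2}$ ($p{\left(X \right)} = 2 - 26 \sqrt{18} = 2 - 26 \cdot 3 \sqrt{2} = 2 - 78 \sqrt{2}$)
$\frac{1}{\left(300450 - 491430\right) + p{\left(z{\left(17 \right)} \right)}} = \frac{1}{\left(300450 - 491430\right) + \left(2 - 78 \sqrt{2}\right)} = \frac{1}{-190980 + \left(2 - 78 \sqrt{2}\right)} = \frac{1}{-190978 - 78 \sqrt{2}}$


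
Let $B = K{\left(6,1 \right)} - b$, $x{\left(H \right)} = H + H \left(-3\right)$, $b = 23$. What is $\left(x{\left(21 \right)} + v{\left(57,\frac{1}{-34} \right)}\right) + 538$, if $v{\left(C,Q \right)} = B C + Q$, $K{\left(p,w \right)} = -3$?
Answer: $- \frac{33525}{34} \approx -986.03$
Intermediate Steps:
$x{\left(H \right)} = - 2 H$ ($x{\left(H \right)} = H - 3 H = - 2 H$)
$B = -26$ ($B = -3 - 23 = -26$)
$v{\left(C,Q \right)} = Q - 26 C$ ($v{\left(C,Q \right)} = - 26 C + Q = Q - 26 C$)
$\left(x{\left(21 \right)} + v{\left(57,\frac{1}{-34} \right)}\right) + 538 = \left(\left(-2\right) 21 + \left(\frac{1}{-34} - 1482\right)\right) + 538 = \left(-42 - \frac{50389}{34}\right) + 538 = - \frac{51817}{34} + 538 = - \frac{33525}{34}$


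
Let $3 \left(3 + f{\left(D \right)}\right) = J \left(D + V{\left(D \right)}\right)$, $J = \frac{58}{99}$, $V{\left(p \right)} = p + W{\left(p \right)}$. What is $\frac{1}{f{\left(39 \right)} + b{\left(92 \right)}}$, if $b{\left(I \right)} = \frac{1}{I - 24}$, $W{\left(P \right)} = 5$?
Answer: $\frac{20196}{267061} \approx 0.075623$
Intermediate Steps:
$V{\left(p \right)} = 5 + p$ ($V{\left(p \right)} = p + 5 = 5 + p$)
$J = \frac{58}{99}$ ($J = 58 \cdot \frac{1}{99} = \frac{58}{99} \approx 0.58586$)
$b{\left(I \right)} = \frac{1}{-24 + I}$
$f{\left(D \right)} = - \frac{601}{297} + \frac{116 D}{297}$ ($f{\left(D \right)} = -3 + \frac{\frac{58}{99} \left(D + \left(5 + D\right)\right)}{3} = -3 + \frac{\frac{58}{99} \left(5 + 2 D\right)}{3} = -3 + \frac{\frac{290}{99} + \frac{116 D}{99}}{3} = -3 + \left(\frac{290}{297} + \frac{116 D}{297}\right) = - \frac{601}{297} + \frac{116 D}{297}$)
$\frac{1}{f{\left(39 \right)} + b{\left(92 \right)}} = \frac{1}{\left(- \frac{601}{297} + \frac{116}{297} \cdot 39\right) + \frac{1}{-24 + 92}} = \frac{1}{\left(- \frac{601}{297} + \frac{1508}{99}\right) + \frac{1}{68}} = \frac{1}{\frac{3923}{297} + \frac{1}{68}} = \frac{1}{\frac{267061}{20196}} = \frac{20196}{267061}$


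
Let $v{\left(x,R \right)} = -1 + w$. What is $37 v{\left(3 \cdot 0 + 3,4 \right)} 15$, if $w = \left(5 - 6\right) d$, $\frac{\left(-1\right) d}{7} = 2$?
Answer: $7215$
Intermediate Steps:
$d = -14$ ($d = \left(-7\right) 2 = -14$)
$w = 14$ ($w = \left(5 - 6\right) \left(-14\right) = \left(-1\right) \left(-14\right) = 14$)
$v{\left(x,R \right)} = 13$ ($v{\left(x,R \right)} = -1 + 14 = 13$)
$37 v{\left(3 \cdot 0 + 3,4 \right)} 15 = 37 \cdot 13 \cdot 15 = 481 \cdot 15 = 7215$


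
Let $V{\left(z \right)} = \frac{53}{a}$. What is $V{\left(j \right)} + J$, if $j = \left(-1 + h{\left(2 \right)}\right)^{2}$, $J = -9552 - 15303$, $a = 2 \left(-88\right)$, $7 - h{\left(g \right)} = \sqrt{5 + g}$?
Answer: $- \frac{4374533}{176} \approx -24855.0$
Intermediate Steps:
$h{\left(g \right)} = 7 - \sqrt{5 + g}$
$a = -176$
$J = -24855$
$j = \left(6 - \sqrt{7}\right)^{2}$ ($j = \left(-1 + \left(7 - \sqrt{5 + 2}\right)\right)^{2} = \left(-1 + \left(7 - \sqrt{7}\right)\right)^{2} = \left(6 - \sqrt{7}\right)^{2} \approx 11.251$)
$V{\left(z \right)} = - \frac{53}{176}$ ($V{\left(z \right)} = \frac{53}{-176} = 53 \left(- \frac{1}{176}\right) = - \frac{53}{176}$)
$V{\left(j \right)} + J = - \frac{53}{176} - 24855 = - \frac{4374533}{176}$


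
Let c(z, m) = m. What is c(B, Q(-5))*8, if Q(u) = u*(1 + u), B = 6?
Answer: 160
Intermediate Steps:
c(B, Q(-5))*8 = -5*(1 - 5)*8 = -5*(-4)*8 = 20*8 = 160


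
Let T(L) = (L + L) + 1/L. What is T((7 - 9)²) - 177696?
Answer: -710751/4 ≈ -1.7769e+5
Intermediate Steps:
T(L) = 1/L + 2*L (T(L) = 2*L + 1/L = 1/L + 2*L)
T((7 - 9)²) - 177696 = (1/((7 - 9)²) + 2*(7 - 9)²) - 177696 = (1/((-2)²) + 2*(-2)²) - 177696 = (1/4 + 2*4) - 177696 = (¼ + 8) - 177696 = 33/4 - 177696 = -710751/4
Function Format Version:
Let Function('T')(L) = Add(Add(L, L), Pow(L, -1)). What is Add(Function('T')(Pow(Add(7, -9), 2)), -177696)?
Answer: Rational(-710751, 4) ≈ -1.7769e+5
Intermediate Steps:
Function('T')(L) = Add(Pow(L, -1), Mul(2, L)) (Function('T')(L) = Add(Mul(2, L), Pow(L, -1)) = Add(Pow(L, -1), Mul(2, L)))
Add(Function('T')(Pow(Add(7, -9), 2)), -177696) = Add(Add(Pow(Pow(Add(7, -9), 2), -1), Mul(2, Pow(Add(7, -9), 2))), -177696) = Add(Add(Pow(Pow(-2, 2), -1), Mul(2, Pow(-2, 2))), -177696) = Add(Add(Pow(4, -1), Mul(2, 4)), -177696) = Add(Add(Rational(1, 4), 8), -177696) = Add(Rational(33, 4), -177696) = Rational(-710751, 4)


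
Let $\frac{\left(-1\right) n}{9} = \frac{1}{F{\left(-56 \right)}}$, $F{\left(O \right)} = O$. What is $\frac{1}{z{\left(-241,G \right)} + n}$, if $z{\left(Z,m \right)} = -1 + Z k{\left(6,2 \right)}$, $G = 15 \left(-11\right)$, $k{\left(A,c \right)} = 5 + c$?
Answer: $- \frac{56}{94519} \approx -0.00059247$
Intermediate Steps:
$G = -165$
$z{\left(Z,m \right)} = -1 + 7 Z$ ($z{\left(Z,m \right)} = -1 + Z \left(5 + 2\right) = -1 + Z 7 = -1 + 7 Z$)
$n = \frac{9}{56}$ ($n = - \frac{9}{-56} = \left(-9\right) \left(- \frac{1}{56}\right) = \frac{9}{56} \approx 0.16071$)
$\frac{1}{z{\left(-241,G \right)} + n} = \frac{1}{\left(-1 + 7 \left(-241\right)\right) + \frac{9}{56}} = \frac{1}{\left(-1 - 1687\right) + \frac{9}{56}} = \frac{1}{-1688 + \frac{9}{56}} = \frac{1}{- \frac{94519}{56}} = - \frac{56}{94519}$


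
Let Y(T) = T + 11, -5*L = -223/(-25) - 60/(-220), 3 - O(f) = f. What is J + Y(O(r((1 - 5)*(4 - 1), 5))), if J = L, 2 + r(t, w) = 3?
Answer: 15347/1375 ≈ 11.161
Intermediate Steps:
r(t, w) = 1 (r(t, w) = -2 + 3 = 1)
O(f) = 3 - f
L = -2528/1375 (L = -(-223/(-25) - 60/(-220))/5 = -(-223*(-1/25) - 60*(-1/220))/5 = -(223/25 + 3/11)/5 = -⅕*2528/275 = -2528/1375 ≈ -1.8385)
Y(T) = 11 + T
J = -2528/1375 ≈ -1.8385
J + Y(O(r((1 - 5)*(4 - 1), 5))) = -2528/1375 + (11 + (3 - 1*1)) = -2528/1375 + (11 + (3 - 1)) = -2528/1375 + (11 + 2) = -2528/1375 + 13 = 15347/1375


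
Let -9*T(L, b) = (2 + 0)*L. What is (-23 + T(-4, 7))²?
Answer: 39601/81 ≈ 488.90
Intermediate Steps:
T(L, b) = -2*L/9 (T(L, b) = -(2 + 0)*L/9 = -2*L/9)
(-23 + T(-4, 7))² = (-23 - 2/9*(-4))² = (-23 + 8/9)² = (-199/9)² = 39601/81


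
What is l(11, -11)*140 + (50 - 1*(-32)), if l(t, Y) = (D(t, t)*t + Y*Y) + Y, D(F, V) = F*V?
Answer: 201822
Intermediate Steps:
l(t, Y) = Y + Y² + t³ (l(t, Y) = ((t*t)*t + Y*Y) + Y = (t²*t + Y²) + Y = (t³ + Y²) + Y = (Y² + t³) + Y = Y + Y² + t³)
l(11, -11)*140 + (50 - 1*(-32)) = (-11 + (-11)² + 11³)*140 + (50 - 1*(-32)) = (-11 + 121 + 1331)*140 + (50 + 32) = 1441*140 + 82 = 201740 + 82 = 201822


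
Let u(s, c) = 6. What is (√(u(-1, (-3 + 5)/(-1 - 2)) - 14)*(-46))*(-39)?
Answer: 3588*I*√2 ≈ 5074.2*I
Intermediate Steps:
(√(u(-1, (-3 + 5)/(-1 - 2)) - 14)*(-46))*(-39) = (√(6 - 14)*(-46))*(-39) = (√(-8)*(-46))*(-39) = ((2*I*√2)*(-46))*(-39) = -92*I*√2*(-39) = 3588*I*√2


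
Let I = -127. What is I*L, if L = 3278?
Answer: -416306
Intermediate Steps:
I*L = -127*3278 = -416306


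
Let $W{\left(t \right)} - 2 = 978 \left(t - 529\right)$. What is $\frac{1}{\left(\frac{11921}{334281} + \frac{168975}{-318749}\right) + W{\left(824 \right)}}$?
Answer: $\frac{106551734469}{30741401329794982} \approx 3.4661 \cdot 10^{-6}$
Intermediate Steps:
$W{\left(t \right)} = -517360 + 978 t$ ($W{\left(t \right)} = 2 + 978 \left(t - 529\right) = 2 + 978 \left(-529 + t\right) = 2 + \left(-517362 + 978 t\right) = -517360 + 978 t$)
$\frac{1}{\left(\frac{11921}{334281} + \frac{168975}{-318749}\right) + W{\left(824 \right)}} = \frac{1}{\left(\frac{11921}{334281} + \frac{168975}{-318749}\right) + \left(-517360 + 978 \cdot 824\right)} = \frac{1}{\left(11921 \cdot \frac{1}{334281} + 168975 \left(- \frac{1}{318749}\right)\right) + \left(-517360 + 805872\right)} = \frac{1}{\left(\frac{11921}{334281} - \frac{168975}{318749}\right) + 288512} = \frac{1}{- \frac{52685325146}{106551734469} + 288512} = \frac{1}{\frac{30741401329794982}{106551734469}} = \frac{106551734469}{30741401329794982}$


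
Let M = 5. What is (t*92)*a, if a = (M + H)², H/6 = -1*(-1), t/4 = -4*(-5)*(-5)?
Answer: -4452800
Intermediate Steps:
t = -400 (t = 4*(-4*(-5)*(-5)) = 4*(20*(-5)) = 4*(-100) = -400)
H = 6 (H = 6*(-1*(-1)) = 6*1 = 6)
a = 121 (a = (5 + 6)² = 11² = 121)
(t*92)*a = -400*92*121 = -36800*121 = -4452800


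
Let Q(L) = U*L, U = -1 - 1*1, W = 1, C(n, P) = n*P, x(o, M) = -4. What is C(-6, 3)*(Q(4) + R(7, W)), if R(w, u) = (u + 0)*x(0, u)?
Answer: 216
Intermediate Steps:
C(n, P) = P*n
R(w, u) = -4*u (R(w, u) = (u + 0)*(-4) = u*(-4) = -4*u)
U = -2 (U = -1 - 1 = -2)
Q(L) = -2*L
C(-6, 3)*(Q(4) + R(7, W)) = (3*(-6))*(-2*4 - 4*1) = -18*(-8 - 4) = -18*(-12) = 216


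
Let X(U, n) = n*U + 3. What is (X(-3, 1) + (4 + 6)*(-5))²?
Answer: 2500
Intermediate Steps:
X(U, n) = 3 + U*n (X(U, n) = U*n + 3 = 3 + U*n)
(X(-3, 1) + (4 + 6)*(-5))² = ((3 - 3*1) + (4 + 6)*(-5))² = ((3 - 3) + 10*(-5))² = (0 - 50)² = (-50)² = 2500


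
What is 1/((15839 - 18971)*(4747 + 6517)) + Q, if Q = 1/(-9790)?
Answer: -1604029/15699087360 ≈ -0.00010217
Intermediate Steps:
Q = -1/9790 ≈ -0.00010215
1/((15839 - 18971)*(4747 + 6517)) + Q = 1/((15839 - 18971)*(4747 + 6517)) - 1/9790 = 1/(-3132*11264) - 1/9790 = 1/(-35278848) - 1/9790 = -1/35278848 - 1/9790 = -1604029/15699087360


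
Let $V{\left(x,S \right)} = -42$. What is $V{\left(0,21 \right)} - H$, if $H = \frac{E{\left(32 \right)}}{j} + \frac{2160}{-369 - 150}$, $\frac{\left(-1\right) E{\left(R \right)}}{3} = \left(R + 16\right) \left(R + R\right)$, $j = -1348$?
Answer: $- \frac{2604594}{58301} \approx -44.675$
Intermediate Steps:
$E{\left(R \right)} = - 6 R \left(16 + R\right)$ ($E{\left(R \right)} = - 3 \left(R + 16\right) \left(R + R\right) = - 3 \left(16 + R\right) 2 R = - 3 \cdot 2 R \left(16 + R\right) = - 6 R \left(16 + R\right)$)
$H = \frac{155952}{58301}$ ($H = \frac{\left(-6\right) 32 \left(16 + 32\right)}{-1348} + \frac{2160}{-369 - 150} = \left(-6\right) 32 \cdot 48 \left(- \frac{1}{1348}\right) + \frac{2160}{-369 - 150} = \left(-9216\right) \left(- \frac{1}{1348}\right) + \frac{2160}{-519} = \frac{2304}{337} + 2160 \left(- \frac{1}{519}\right) = \frac{2304}{337} - \frac{720}{173} = \frac{155952}{58301} \approx 2.6749$)
$V{\left(0,21 \right)} - H = -42 - \frac{155952}{58301} = - \frac{2604594}{58301}$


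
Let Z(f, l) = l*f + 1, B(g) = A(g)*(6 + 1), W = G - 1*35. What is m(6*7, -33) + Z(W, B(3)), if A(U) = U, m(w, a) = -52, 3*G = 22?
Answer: -632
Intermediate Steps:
G = 22/3 (G = (1/3)*22 = 22/3 ≈ 7.3333)
W = -83/3 (W = 22/3 - 1*35 = 22/3 - 35 = -83/3 ≈ -27.667)
B(g) = 7*g (B(g) = g*(6 + 1) = g*7 = 7*g)
Z(f, l) = 1 + f*l (Z(f, l) = f*l + 1 = 1 + f*l)
m(6*7, -33) + Z(W, B(3)) = -52 + (1 - 581*3/3) = -52 + (1 - 83/3*21) = -52 + (1 - 581) = -52 - 580 = -632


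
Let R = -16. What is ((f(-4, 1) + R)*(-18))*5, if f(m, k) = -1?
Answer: 1530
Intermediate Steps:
((f(-4, 1) + R)*(-18))*5 = ((-1 - 16)*(-18))*5 = -17*(-18)*5 = 306*5 = 1530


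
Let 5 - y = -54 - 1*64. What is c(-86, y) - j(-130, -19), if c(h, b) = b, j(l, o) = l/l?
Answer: 122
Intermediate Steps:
j(l, o) = 1
y = 123 (y = 5 - (-54 - 1*64) = 5 - (-54 - 64) = 5 - 1*(-118) = 5 + 118 = 123)
c(-86, y) - j(-130, -19) = 123 - 1*1 = 123 - 1 = 122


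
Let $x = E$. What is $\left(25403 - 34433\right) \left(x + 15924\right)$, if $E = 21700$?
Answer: $-339744720$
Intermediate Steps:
$x = 21700$
$\left(25403 - 34433\right) \left(x + 15924\right) = \left(25403 - 34433\right) \left(21700 + 15924\right) = \left(-9030\right) 37624 = -339744720$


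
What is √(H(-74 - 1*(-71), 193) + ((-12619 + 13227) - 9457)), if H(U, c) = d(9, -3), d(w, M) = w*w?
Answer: 8*I*√137 ≈ 93.638*I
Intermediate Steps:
d(w, M) = w²
H(U, c) = 81 (H(U, c) = 9² = 81)
√(H(-74 - 1*(-71), 193) + ((-12619 + 13227) - 9457)) = √(81 + ((-12619 + 13227) - 9457)) = √(81 + (608 - 9457)) = √(81 - 8849) = √(-8768) = 8*I*√137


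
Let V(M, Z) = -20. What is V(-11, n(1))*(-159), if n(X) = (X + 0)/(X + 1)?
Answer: 3180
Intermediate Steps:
n(X) = X/(1 + X)
V(-11, n(1))*(-159) = -20*(-159) = 3180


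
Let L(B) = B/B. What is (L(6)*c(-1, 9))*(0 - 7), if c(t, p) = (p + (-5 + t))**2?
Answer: -63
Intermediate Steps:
L(B) = 1
c(t, p) = (-5 + p + t)**2
(L(6)*c(-1, 9))*(0 - 7) = (1*(-5 + 9 - 1)**2)*(0 - 7) = (1*3**2)*(-7) = (1*9)*(-7) = 9*(-7) = -63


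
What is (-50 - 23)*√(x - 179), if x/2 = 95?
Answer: -73*√11 ≈ -242.11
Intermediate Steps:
x = 190 (x = 2*95 = 190)
(-50 - 23)*√(x - 179) = (-50 - 23)*√(190 - 179) = -73*√11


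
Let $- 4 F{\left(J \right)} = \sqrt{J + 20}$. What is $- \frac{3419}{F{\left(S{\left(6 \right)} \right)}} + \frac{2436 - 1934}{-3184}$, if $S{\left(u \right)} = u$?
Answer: $- \frac{251}{1592} + 526 \sqrt{26} \approx 2681.9$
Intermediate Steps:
$F{\left(J \right)} = - \frac{\sqrt{20 + J}}{4}$ ($F{\left(J \right)} = - \frac{\sqrt{J + 20}}{4} = - \frac{\sqrt{20 + J}}{4}$)
$- \frac{3419}{F{\left(S{\left(6 \right)} \right)}} + \frac{2436 - 1934}{-3184} = - \frac{3419}{\left(- \frac{1}{4}\right) \sqrt{20 + 6}} + \frac{2436 - 1934}{-3184} = - \frac{3419}{\left(- \frac{1}{4}\right) \sqrt{26}} + \left(2436 - 1934\right) \left(- \frac{1}{3184}\right) = - 3419 \left(- \frac{2 \sqrt{26}}{13}\right) + 502 \left(- \frac{1}{3184}\right) = 526 \sqrt{26} - \frac{251}{1592} = - \frac{251}{1592} + 526 \sqrt{26}$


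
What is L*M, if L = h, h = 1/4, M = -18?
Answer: -9/2 ≈ -4.5000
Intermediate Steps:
h = 1/4 ≈ 0.25000
L = 1/4 ≈ 0.25000
L*M = (1/4)*(-18) = -9/2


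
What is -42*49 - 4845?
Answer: -6903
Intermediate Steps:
-42*49 - 4845 = -2058 - 4845 = -6903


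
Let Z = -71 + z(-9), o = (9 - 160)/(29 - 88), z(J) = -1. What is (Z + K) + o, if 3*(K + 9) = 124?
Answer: -6568/177 ≈ -37.107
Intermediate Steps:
o = 151/59 (o = -151/(-59) = -151*(-1/59) = 151/59 ≈ 2.5593)
K = 97/3 (K = -9 + (⅓)*124 = -9 + 124/3 = 97/3 ≈ 32.333)
Z = -72 (Z = -71 - 1 = -72)
(Z + K) + o = (-72 + 97/3) + 151/59 = -119/3 + 151/59 = -6568/177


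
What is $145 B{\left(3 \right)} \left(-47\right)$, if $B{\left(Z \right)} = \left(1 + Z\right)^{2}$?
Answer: $-109040$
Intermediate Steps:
$145 B{\left(3 \right)} \left(-47\right) = 145 \left(1 + 3\right)^{2} \left(-47\right) = 145 \cdot 4^{2} \left(-47\right) = 145 \cdot 16 \left(-47\right) = 2320 \left(-47\right) = -109040$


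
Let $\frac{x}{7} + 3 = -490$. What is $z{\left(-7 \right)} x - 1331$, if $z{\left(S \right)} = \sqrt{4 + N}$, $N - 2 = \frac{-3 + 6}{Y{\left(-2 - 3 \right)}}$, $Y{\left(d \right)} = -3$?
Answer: $-1331 - 3451 \sqrt{5} \approx -9047.7$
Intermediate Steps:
$x = -3451$ ($x = -21 + 7 \left(-490\right) = -21 - 3430 = -3451$)
$N = 1$ ($N = 2 + \frac{-3 + 6}{-3} = 2 + 3 \left(- \frac{1}{3}\right) = 2 - 1 = 1$)
$z{\left(S \right)} = \sqrt{5}$ ($z{\left(S \right)} = \sqrt{4 + 1} = \sqrt{5}$)
$z{\left(-7 \right)} x - 1331 = \sqrt{5} \left(-3451\right) - 1331 = - 3451 \sqrt{5} - 1331 = -1331 - 3451 \sqrt{5}$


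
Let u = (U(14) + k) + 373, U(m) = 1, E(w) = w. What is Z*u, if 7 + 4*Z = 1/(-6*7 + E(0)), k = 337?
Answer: -69915/56 ≈ -1248.5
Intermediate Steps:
u = 711 (u = (1 + 337) + 373 = 338 + 373 = 711)
Z = -295/168 (Z = -7/4 + 1/(4*(-6*7 + 0)) = -7/4 + 1/(4*(-42 + 0)) = -7/4 + (¼)/(-42) = -7/4 + (¼)*(-1/42) = -7/4 - 1/168 = -295/168 ≈ -1.7560)
Z*u = -295/168*711 = -69915/56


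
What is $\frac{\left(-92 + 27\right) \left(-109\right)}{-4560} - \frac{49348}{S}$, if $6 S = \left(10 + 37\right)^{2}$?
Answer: $- \frac{273162409}{2014608} \approx -135.59$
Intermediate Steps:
$S = \frac{2209}{6}$ ($S = \frac{\left(10 + 37\right)^{2}}{6} = \frac{47^{2}}{6} = \frac{1}{6} \cdot 2209 = \frac{2209}{6} \approx 368.17$)
$\frac{\left(-92 + 27\right) \left(-109\right)}{-4560} - \frac{49348}{S} = \frac{\left(-92 + 27\right) \left(-109\right)}{-4560} - \frac{49348}{\frac{2209}{6}} = \left(-65\right) \left(-109\right) \left(- \frac{1}{4560}\right) - \frac{296088}{2209} = 7085 \left(- \frac{1}{4560}\right) - \frac{296088}{2209} = - \frac{1417}{912} - \frac{296088}{2209} = - \frac{273162409}{2014608}$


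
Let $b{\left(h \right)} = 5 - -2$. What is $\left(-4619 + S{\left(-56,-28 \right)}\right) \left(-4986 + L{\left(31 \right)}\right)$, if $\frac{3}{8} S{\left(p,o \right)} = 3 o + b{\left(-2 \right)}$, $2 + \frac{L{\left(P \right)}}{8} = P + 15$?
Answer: $\frac{67067882}{3} \approx 2.2356 \cdot 10^{7}$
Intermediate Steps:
$b{\left(h \right)} = 7$ ($b{\left(h \right)} = 5 + 2 = 7$)
$L{\left(P \right)} = 104 + 8 P$ ($L{\left(P \right)} = -16 + 8 \left(P + 15\right) = -16 + 8 \left(15 + P\right) = -16 + \left(120 + 8 P\right) = 104 + 8 P$)
$S{\left(p,o \right)} = \frac{56}{3} + 8 o$ ($S{\left(p,o \right)} = \frac{8 \left(3 o + 7\right)}{3} = \frac{8 \left(7 + 3 o\right)}{3} = \frac{56}{3} + 8 o$)
$\left(-4619 + S{\left(-56,-28 \right)}\right) \left(-4986 + L{\left(31 \right)}\right) = \left(-4619 + \left(\frac{56}{3} + 8 \left(-28\right)\right)\right) \left(-4986 + \left(104 + 8 \cdot 31\right)\right) = \left(-4619 + \left(\frac{56}{3} - 224\right)\right) \left(-4986 + \left(104 + 248\right)\right) = \left(-4619 - \frac{616}{3}\right) \left(-4986 + 352\right) = \left(- \frac{14473}{3}\right) \left(-4634\right) = \frac{67067882}{3}$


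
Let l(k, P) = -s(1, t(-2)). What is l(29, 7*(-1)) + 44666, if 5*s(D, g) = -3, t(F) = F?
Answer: 223333/5 ≈ 44667.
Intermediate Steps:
s(D, g) = -⅗ (s(D, g) = (⅕)*(-3) = -⅗)
l(k, P) = ⅗ (l(k, P) = -1*(-⅗) = ⅗)
l(29, 7*(-1)) + 44666 = ⅗ + 44666 = 223333/5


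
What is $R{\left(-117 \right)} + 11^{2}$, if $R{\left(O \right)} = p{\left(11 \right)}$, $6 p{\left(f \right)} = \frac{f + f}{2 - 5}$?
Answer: $\frac{1078}{9} \approx 119.78$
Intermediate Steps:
$p{\left(f \right)} = - \frac{f}{9}$ ($p{\left(f \right)} = \frac{\left(f + f\right) \frac{1}{2 - 5}}{6} = \frac{2 f \frac{1}{-3}}{6} = \frac{2 f \left(- \frac{1}{3}\right)}{6} = \frac{\left(- \frac{2}{3}\right) f}{6} = - \frac{f}{9}$)
$R{\left(O \right)} = - \frac{11}{9}$ ($R{\left(O \right)} = \left(- \frac{1}{9}\right) 11 = - \frac{11}{9}$)
$R{\left(-117 \right)} + 11^{2} = - \frac{11}{9} + 11^{2} = - \frac{11}{9} + 121 = \frac{1078}{9}$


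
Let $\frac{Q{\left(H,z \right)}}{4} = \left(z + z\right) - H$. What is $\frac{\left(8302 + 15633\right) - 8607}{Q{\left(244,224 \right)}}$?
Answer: $\frac{958}{51} \approx 18.784$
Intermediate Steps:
$Q{\left(H,z \right)} = - 4 H + 8 z$ ($Q{\left(H,z \right)} = 4 \left(\left(z + z\right) - H\right) = 4 \left(2 z - H\right) = 4 \left(- H + 2 z\right) = - 4 H + 8 z$)
$\frac{\left(8302 + 15633\right) - 8607}{Q{\left(244,224 \right)}} = \frac{\left(8302 + 15633\right) - 8607}{\left(-4\right) 244 + 8 \cdot 224} = \frac{23935 - 8607}{-976 + 1792} = \frac{15328}{816} = 15328 \cdot \frac{1}{816} = \frac{958}{51}$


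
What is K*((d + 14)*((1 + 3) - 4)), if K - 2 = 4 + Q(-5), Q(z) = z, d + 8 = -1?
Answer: 0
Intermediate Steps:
d = -9 (d = -8 - 1 = -9)
K = 1 (K = 2 + (4 - 5) = 2 - 1 = 1)
K*((d + 14)*((1 + 3) - 4)) = 1*((-9 + 14)*((1 + 3) - 4)) = 1*(5*(4 - 4)) = 1*(5*0) = 1*0 = 0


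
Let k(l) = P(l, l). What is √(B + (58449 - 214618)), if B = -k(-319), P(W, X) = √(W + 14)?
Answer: √(-156169 - I*√305) ≈ 0.022 - 395.18*I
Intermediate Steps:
P(W, X) = √(14 + W)
k(l) = √(14 + l)
B = -I*√305 (B = -√(14 - 319) = -√(-305) = -I*√305 ≈ -17.464*I)
√(B + (58449 - 214618)) = √(-I*√305 + (58449 - 214618)) = √(-I*√305 - 156169) = √(-156169 - I*√305)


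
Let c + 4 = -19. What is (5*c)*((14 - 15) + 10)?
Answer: -1035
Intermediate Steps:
c = -23 (c = -4 - 19 = -23)
(5*c)*((14 - 15) + 10) = (5*(-23))*((14 - 15) + 10) = -115*(-1 + 10) = -115*9 = -1035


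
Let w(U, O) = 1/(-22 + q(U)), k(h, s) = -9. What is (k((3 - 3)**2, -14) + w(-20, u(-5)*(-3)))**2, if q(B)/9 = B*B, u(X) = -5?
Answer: 1036904401/12802084 ≈ 80.995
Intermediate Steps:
q(B) = 9*B**2 (q(B) = 9*(B*B) = 9*B**2)
w(U, O) = 1/(-22 + 9*U**2)
(k((3 - 3)**2, -14) + w(-20, u(-5)*(-3)))**2 = (-9 + 1/(-22 + 9*(-20)**2))**2 = (-9 + 1/(-22 + 9*400))**2 = (-9 + 1/(-22 + 3600))**2 = (-9 + 1/3578)**2 = (-32201/3578)**2 = 1036904401/12802084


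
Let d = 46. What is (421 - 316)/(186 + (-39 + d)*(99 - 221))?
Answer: -105/668 ≈ -0.15719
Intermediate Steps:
(421 - 316)/(186 + (-39 + d)*(99 - 221)) = (421 - 316)/(186 + (-39 + 46)*(99 - 221)) = 105/(186 + 7*(-122)) = 105/(186 - 854) = 105/(-668) = 105*(-1/668) = -105/668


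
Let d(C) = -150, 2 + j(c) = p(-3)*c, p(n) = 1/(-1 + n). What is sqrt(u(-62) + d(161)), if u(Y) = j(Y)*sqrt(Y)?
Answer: sqrt(-600 + 54*I*sqrt(62))/2 ≈ 4.1138 + 12.92*I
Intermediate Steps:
j(c) = -2 - c/4 (j(c) = -2 + c/(-1 - 3) = -2 + c/(-4) = -2 - c/4)
u(Y) = sqrt(Y)*(-2 - Y/4) (u(Y) = (-2 - Y/4)*sqrt(Y) = sqrt(Y)*(-2 - Y/4))
sqrt(u(-62) + d(161)) = sqrt(sqrt(-62)*(-8 - 1*(-62))/4 - 150) = sqrt((I*sqrt(62))*(-8 + 62)/4 - 150) = sqrt((1/4)*(I*sqrt(62))*54 - 150) = sqrt(27*I*sqrt(62)/2 - 150) = sqrt(-150 + 27*I*sqrt(62)/2)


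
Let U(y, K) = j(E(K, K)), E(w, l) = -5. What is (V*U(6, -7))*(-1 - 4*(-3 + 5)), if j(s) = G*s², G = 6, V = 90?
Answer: -121500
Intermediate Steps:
j(s) = 6*s²
U(y, K) = 150 (U(y, K) = 6*(-5)² = 6*25 = 150)
(V*U(6, -7))*(-1 - 4*(-3 + 5)) = (90*150)*(-1 - 4*(-3 + 5)) = 13500*(-1 - 4*2) = 13500*(-1 - 8) = 13500*(-9) = -121500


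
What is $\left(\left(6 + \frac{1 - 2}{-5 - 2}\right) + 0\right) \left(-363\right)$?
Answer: $- \frac{15609}{7} \approx -2229.9$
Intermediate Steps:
$\left(\left(6 + \frac{1 - 2}{-5 - 2}\right) + 0\right) \left(-363\right) = \left(\left(6 - \frac{1}{-7}\right) + 0\right) \left(-363\right) = \left(\left(6 - - \frac{1}{7}\right) + 0\right) \left(-363\right) = \left(\left(6 + \frac{1}{7}\right) + 0\right) \left(-363\right) = \left(\frac{43}{7} + 0\right) \left(-363\right) = \frac{43}{7} \left(-363\right) = - \frac{15609}{7}$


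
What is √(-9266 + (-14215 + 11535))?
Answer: I*√11946 ≈ 109.3*I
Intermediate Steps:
√(-9266 + (-14215 + 11535)) = √(-9266 - 2680) = √(-11946) = I*√11946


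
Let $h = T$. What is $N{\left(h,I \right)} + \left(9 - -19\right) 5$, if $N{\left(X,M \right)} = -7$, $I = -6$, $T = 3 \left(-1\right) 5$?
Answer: $133$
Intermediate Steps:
$T = -15$ ($T = \left(-3\right) 5 = -15$)
$h = -15$
$N{\left(h,I \right)} + \left(9 - -19\right) 5 = -7 + \left(9 - -19\right) 5 = -7 + \left(9 + 19\right) 5 = -7 + 28 \cdot 5 = -7 + 140 = 133$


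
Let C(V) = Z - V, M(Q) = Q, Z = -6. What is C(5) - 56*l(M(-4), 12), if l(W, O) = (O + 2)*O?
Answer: -9419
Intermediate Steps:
C(V) = -6 - V
l(W, O) = O*(2 + O) (l(W, O) = (2 + O)*O = O*(2 + O))
C(5) - 56*l(M(-4), 12) = (-6 - 1*5) - 672*(2 + 12) = (-6 - 5) - 672*14 = -11 - 56*168 = -11 - 9408 = -9419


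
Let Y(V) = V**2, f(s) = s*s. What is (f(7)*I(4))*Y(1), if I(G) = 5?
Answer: 245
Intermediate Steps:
f(s) = s**2
(f(7)*I(4))*Y(1) = (7**2*5)*1**2 = (49*5)*1 = 245*1 = 245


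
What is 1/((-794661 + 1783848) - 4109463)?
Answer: -1/3120276 ≈ -3.2048e-7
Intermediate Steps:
1/((-794661 + 1783848) - 4109463) = 1/(989187 - 4109463) = 1/(-3120276) = -1/3120276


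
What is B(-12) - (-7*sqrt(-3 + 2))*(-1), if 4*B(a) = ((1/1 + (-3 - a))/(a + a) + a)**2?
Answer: 22201/576 - 7*I ≈ 38.543 - 7.0*I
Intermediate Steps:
B(a) = (a + (-2 - a)/(2*a))**2/4 (B(a) = ((1/1 + (-3 - a))/(a + a) + a)**2/4 = ((1 + (-3 - a))/((2*a)) + a)**2/4 = ((-2 - a)*(1/(2*a)) + a)**2/4 = ((-2 - a)/(2*a) + a)**2/4 = (a + (-2 - a)/(2*a))**2/4)
B(-12) - (-7*sqrt(-3 + 2))*(-1) = (1/16)*(2 - 12 - 2*(-12)**2)**2/(-12)**2 - (-7*sqrt(-3 + 2))*(-1) = (1/16)*(1/144)*(2 - 12 - 2*144)**2 - (-7*I)*(-1) = (1/16)*(1/144)*(2 - 12 - 288)**2 - (-7*I)*(-1) = (1/16)*(1/144)*(-298)**2 - 7*I = (1/16)*(1/144)*88804 - 7*I = 22201/576 - 7*I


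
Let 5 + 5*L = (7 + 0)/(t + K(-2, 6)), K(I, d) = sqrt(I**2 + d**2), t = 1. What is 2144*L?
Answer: -433088/195 + 30016*sqrt(10)/195 ≈ -1734.2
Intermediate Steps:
L = -1 + 7/(5*(1 + 2*sqrt(10))) (L = -1 + ((7 + 0)/(1 + sqrt((-2)**2 + 6**2)))/5 = -1 + (7/(1 + sqrt(4 + 36)))/5 = -1 + (7/(1 + sqrt(40)))/5 = -1 + (7/(1 + 2*sqrt(10)))/5 = -1 + 7/(5*(1 + 2*sqrt(10))) ≈ -0.80886)
2144*L = 2144*(-202/195 + 14*sqrt(10)/195) = -433088/195 + 30016*sqrt(10)/195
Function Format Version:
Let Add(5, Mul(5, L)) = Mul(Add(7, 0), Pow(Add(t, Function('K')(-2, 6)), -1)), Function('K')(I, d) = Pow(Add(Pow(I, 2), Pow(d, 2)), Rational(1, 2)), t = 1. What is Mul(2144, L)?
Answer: Add(Rational(-433088, 195), Mul(Rational(30016, 195), Pow(10, Rational(1, 2)))) ≈ -1734.2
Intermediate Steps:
L = Add(-1, Mul(Rational(7, 5), Pow(Add(1, Mul(2, Pow(10, Rational(1, 2)))), -1))) (L = Add(-1, Mul(Rational(1, 5), Mul(Add(7, 0), Pow(Add(1, Pow(Add(Pow(-2, 2), Pow(6, 2)), Rational(1, 2))), -1)))) = Add(-1, Mul(Rational(1, 5), Mul(7, Pow(Add(1, Pow(Add(4, 36), Rational(1, 2))), -1)))) = Add(-1, Mul(Rational(1, 5), Mul(7, Pow(Add(1, Pow(40, Rational(1, 2))), -1)))) = Add(-1, Mul(Rational(1, 5), Mul(7, Pow(Add(1, Mul(2, Pow(10, Rational(1, 2)))), -1)))) = Add(-1, Mul(Rational(7, 5), Pow(Add(1, Mul(2, Pow(10, Rational(1, 2)))), -1))) ≈ -0.80886)
Mul(2144, L) = Mul(2144, Add(Rational(-202, 195), Mul(Rational(14, 195), Pow(10, Rational(1, 2))))) = Add(Rational(-433088, 195), Mul(Rational(30016, 195), Pow(10, Rational(1, 2))))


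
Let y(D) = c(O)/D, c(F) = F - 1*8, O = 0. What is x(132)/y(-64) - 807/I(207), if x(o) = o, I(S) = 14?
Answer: 13977/14 ≈ 998.36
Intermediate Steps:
c(F) = -8 + F (c(F) = F - 8 = -8 + F)
y(D) = -8/D (y(D) = (-8 + 0)/D = -8/D)
x(132)/y(-64) - 807/I(207) = 132/((-8/(-64))) - 807/14 = 132/((-8*(-1/64))) - 807*1/14 = 132/(1/8) - 807/14 = 132*8 - 807/14 = 1056 - 807/14 = 13977/14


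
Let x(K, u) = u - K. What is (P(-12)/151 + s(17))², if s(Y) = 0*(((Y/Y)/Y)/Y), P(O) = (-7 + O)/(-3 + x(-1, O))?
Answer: 361/4468996 ≈ 8.0779e-5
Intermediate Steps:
P(O) = (-7 + O)/(-2 + O) (P(O) = (-7 + O)/(-3 + (O - 1*(-1))) = (-7 + O)/(-3 + (O + 1)) = (-7 + O)/(-3 + (1 + O)) = (-7 + O)/(-2 + O))
s(Y) = 0 (s(Y) = 0*((1/Y)/Y) = 0*(1/(Y*Y)) = 0/Y² = 0)
(P(-12)/151 + s(17))² = (((-7 - 12)/(-2 - 12))/151 + 0)² = ((-19/(-14))*(1/151) + 0)² = (-1/14*(-19)*(1/151) + 0)² = ((19/14)*(1/151) + 0)² = (19/2114 + 0)² = (19/2114)² = 361/4468996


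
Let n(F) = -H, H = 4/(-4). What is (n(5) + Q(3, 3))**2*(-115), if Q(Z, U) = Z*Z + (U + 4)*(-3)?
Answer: -13915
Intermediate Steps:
H = -1 (H = 4*(-1/4) = -1)
n(F) = 1 (n(F) = -1*(-1) = 1)
Q(Z, U) = -12 + Z**2 - 3*U (Q(Z, U) = Z**2 + (4 + U)*(-3) = Z**2 + (-12 - 3*U) = -12 + Z**2 - 3*U)
(n(5) + Q(3, 3))**2*(-115) = (1 + (-12 + 3**2 - 3*3))**2*(-115) = (1 + (-12 + 9 - 9))**2*(-115) = (1 - 12)**2*(-115) = (-11)**2*(-115) = 121*(-115) = -13915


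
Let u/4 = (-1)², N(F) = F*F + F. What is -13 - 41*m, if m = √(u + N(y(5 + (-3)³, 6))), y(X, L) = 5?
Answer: -13 - 41*√34 ≈ -252.07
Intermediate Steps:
N(F) = F + F² (N(F) = F² + F = F + F²)
u = 4 (u = 4*(-1)² = 4*1 = 4)
m = √34 (m = √(4 + 5*(1 + 5)) = √(4 + 5*6) = √(4 + 30) = √34 ≈ 5.8309)
-13 - 41*m = -13 - 41*√34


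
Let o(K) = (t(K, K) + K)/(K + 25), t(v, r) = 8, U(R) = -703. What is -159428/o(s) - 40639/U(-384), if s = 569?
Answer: -66550814393/405631 ≈ -1.6407e+5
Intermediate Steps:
o(K) = (8 + K)/(25 + K) (o(K) = (8 + K)/(K + 25) = (8 + K)/(25 + K))
-159428/o(s) - 40639/U(-384) = -159428*(25 + 569)/(8 + 569) - 40639/(-703) = -159428/(577/594) - 40639*(-1/703) = -159428/((1/594)*577) + 40639/703 = -159428/577/594 + 40639/703 = -159428*594/577 + 40639/703 = -94700232/577 + 40639/703 = -66550814393/405631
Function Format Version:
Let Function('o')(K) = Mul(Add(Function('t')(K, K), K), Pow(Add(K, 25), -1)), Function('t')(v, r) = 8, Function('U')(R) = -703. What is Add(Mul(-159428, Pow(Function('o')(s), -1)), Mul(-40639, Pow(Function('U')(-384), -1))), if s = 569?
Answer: Rational(-66550814393, 405631) ≈ -1.6407e+5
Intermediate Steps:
Function('o')(K) = Mul(Pow(Add(25, K), -1), Add(8, K)) (Function('o')(K) = Mul(Add(8, K), Pow(Add(K, 25), -1)) = Mul(Add(8, K), Pow(Add(25, K), -1)) = Mul(Pow(Add(25, K), -1), Add(8, K)))
Add(Mul(-159428, Pow(Function('o')(s), -1)), Mul(-40639, Pow(Function('U')(-384), -1))) = Add(Mul(-159428, Pow(Mul(Pow(Add(25, 569), -1), Add(8, 569)), -1)), Mul(-40639, Pow(-703, -1))) = Add(Mul(-159428, Pow(Mul(Pow(594, -1), 577), -1)), Mul(-40639, Rational(-1, 703))) = Add(Mul(-159428, Pow(Mul(Rational(1, 594), 577), -1)), Rational(40639, 703)) = Add(Mul(-159428, Pow(Rational(577, 594), -1)), Rational(40639, 703)) = Add(Mul(-159428, Rational(594, 577)), Rational(40639, 703)) = Add(Rational(-94700232, 577), Rational(40639, 703)) = Rational(-66550814393, 405631)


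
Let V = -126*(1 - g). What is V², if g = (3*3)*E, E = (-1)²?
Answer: 1016064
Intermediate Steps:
E = 1
g = 9 (g = (3*3)*1 = 9*1 = 9)
V = 1008 (V = -126*(1 - 1*9) = -126*(1 - 9) = -126*(-8) = 1008)
V² = 1008² = 1016064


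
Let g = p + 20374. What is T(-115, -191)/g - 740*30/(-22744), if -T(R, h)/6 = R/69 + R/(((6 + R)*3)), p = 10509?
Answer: 9343780405/9570240221 ≈ 0.97634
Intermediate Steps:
T(R, h) = -2*R/23 - 6*R/(18 + 3*R) (T(R, h) = -6*(R/69 + R/(((6 + R)*3))) = -6*(R*(1/69) + R/(18 + 3*R)) = -6*(R/69 + R/(18 + 3*R)) = -2*R/23 - 6*R/(18 + 3*R))
g = 30883 (g = 10509 + 20374 = 30883)
T(-115, -191)/g - 740*30/(-22744) = -2*(-115)*(29 - 115)/(138 + 23*(-115))/30883 - 740*30/(-22744) = -2*(-115)*(-86)/(138 - 2645)*(1/30883) - 22200*(-1/22744) = -2*(-115)*(-86)/(-2507)*(1/30883) + 2775/2843 = -2*(-115)*(-1/2507)*(-86)*(1/30883) + 2775/2843 = (860/109)*(1/30883) + 2775/2843 = 860/3366247 + 2775/2843 = 9343780405/9570240221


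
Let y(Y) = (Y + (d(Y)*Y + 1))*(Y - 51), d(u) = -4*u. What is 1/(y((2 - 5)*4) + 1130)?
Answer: 1/38111 ≈ 2.6239e-5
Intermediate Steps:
y(Y) = (-51 + Y)*(1 + Y - 4*Y²) (y(Y) = (Y + ((-4*Y)*Y + 1))*(Y - 51) = (Y + (-4*Y² + 1))*(-51 + Y) = (Y + (1 - 4*Y²))*(-51 + Y) = (1 + Y - 4*Y²)*(-51 + Y) = (-51 + Y)*(1 + Y - 4*Y²))
1/(y((2 - 5)*4) + 1130) = 1/((-51 - 50*(2 - 5)*4 - 4*64*(2 - 5)³ + 205*((2 - 5)*4)²) + 1130) = 1/((-51 - (-150)*4 - 4*(-3*4)³ + 205*(-3*4)²) + 1130) = 1/((-51 - 50*(-12) - 4*(-12)³ + 205*(-12)²) + 1130) = 1/((-51 + 600 - 4*(-1728) + 205*144) + 1130) = 1/((-51 + 600 + 6912 + 29520) + 1130) = 1/(36981 + 1130) = 1/38111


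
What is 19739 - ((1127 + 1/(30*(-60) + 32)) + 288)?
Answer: 32396833/1768 ≈ 18324.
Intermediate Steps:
19739 - ((1127 + 1/(30*(-60) + 32)) + 288) = 19739 - ((1127 + 1/(-1800 + 32)) + 288) = 19739 - ((1127 + 1/(-1768)) + 288) = 19739 - ((1127 - 1/1768) + 288) = 19739 - (1992535/1768 + 288) = 19739 - 1*2501719/1768 = 19739 - 2501719/1768 = 32396833/1768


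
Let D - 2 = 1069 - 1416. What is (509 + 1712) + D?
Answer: 1876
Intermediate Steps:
D = -345 (D = 2 + (1069 - 1416) = 2 - 347 = -345)
(509 + 1712) + D = (509 + 1712) - 345 = 2221 - 345 = 1876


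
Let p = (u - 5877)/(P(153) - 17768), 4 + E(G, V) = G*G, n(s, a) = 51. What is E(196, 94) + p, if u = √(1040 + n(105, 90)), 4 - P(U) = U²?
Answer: 1581543153/41173 - √1091/41173 ≈ 38412.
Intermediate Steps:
P(U) = 4 - U²
E(G, V) = -4 + G² (E(G, V) = -4 + G*G = -4 + G²)
u = √1091 (u = √(1040 + 51) = √1091 ≈ 33.030)
p = 5877/41173 - √1091/41173 (p = (√1091 - 5877)/((4 - 1*153²) - 17768) = (-5877 + √1091)/((4 - 1*23409) - 17768) = (-5877 + √1091)/((4 - 23409) - 17768) = (-5877 + √1091)/(-23405 - 17768) = (-5877 + √1091)/(-41173) = (-5877 + √1091)*(-1/41173) = 5877/41173 - √1091/41173 ≈ 0.14194)
E(196, 94) + p = (-4 + 196²) + (5877/41173 - √1091/41173) = (-4 + 38416) + (5877/41173 - √1091/41173) = 38412 + (5877/41173 - √1091/41173) = 1581543153/41173 - √1091/41173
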